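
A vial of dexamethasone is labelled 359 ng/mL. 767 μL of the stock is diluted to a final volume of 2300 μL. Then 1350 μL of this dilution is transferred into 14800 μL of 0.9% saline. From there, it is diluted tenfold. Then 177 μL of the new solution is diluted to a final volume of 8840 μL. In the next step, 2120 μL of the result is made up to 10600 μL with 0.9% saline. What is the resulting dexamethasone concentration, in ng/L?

4.01 ng/L

Overall dilution factor = 2.999 × 11.96 × 10 × 49.94 × 5 = 8.96 × 10⁴.
359 ng/mL / 8.96 × 10⁴ = 4.01 × 10⁻³ ng/mL = 4.01 ng/L.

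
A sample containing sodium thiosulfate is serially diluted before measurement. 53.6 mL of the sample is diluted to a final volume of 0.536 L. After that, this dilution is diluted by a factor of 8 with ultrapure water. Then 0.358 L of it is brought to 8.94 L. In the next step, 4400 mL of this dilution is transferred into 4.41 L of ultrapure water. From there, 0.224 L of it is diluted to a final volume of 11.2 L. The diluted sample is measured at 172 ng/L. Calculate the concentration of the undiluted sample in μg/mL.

34.4 μg/mL

Overall dilution factor = 10 × 8 × 24.97 × 2.002 × 50 = 2.00 × 10⁵.
Original = 172 ng/L × 2.00 × 10⁵ = 3.44 × 10⁷ ng/L = 34.4 μg/mL.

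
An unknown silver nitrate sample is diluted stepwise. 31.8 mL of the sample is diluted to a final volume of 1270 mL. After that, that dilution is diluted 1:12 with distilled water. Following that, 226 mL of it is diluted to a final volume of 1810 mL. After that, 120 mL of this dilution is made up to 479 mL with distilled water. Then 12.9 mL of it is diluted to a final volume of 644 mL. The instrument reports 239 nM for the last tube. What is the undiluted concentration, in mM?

Overall dilution factor = 39.94 × 12 × 8.009 × 3.992 × 49.92 = 7.65 × 10⁵.
Original = 239 nM × 7.65 × 10⁵ = 1.83 × 10⁸ nM = 183 mM.

183 mM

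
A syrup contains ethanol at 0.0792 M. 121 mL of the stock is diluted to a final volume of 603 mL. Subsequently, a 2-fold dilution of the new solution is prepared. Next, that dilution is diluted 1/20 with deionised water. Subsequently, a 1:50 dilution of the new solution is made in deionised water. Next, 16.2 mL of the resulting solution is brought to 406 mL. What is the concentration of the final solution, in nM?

317 nM

Overall dilution factor = 4.983 × 2 × 20 × 50 × 25.06 = 2.50 × 10⁵.
0.0792 M / 2.50 × 10⁵ = 3.17 × 10⁻⁷ M = 317 nM.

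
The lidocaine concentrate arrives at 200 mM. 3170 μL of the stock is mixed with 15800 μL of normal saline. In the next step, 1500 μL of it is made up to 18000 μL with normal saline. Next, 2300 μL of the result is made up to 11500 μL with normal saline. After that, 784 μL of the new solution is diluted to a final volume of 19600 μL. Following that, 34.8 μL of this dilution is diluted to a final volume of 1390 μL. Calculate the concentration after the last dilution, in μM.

Overall dilution factor = 5.984 × 12 × 5 × 25 × 39.94 = 3.59 × 10⁵.
200 mM / 3.59 × 10⁵ = 5.58 × 10⁻⁴ mM = 0.558 μM.

0.558 μM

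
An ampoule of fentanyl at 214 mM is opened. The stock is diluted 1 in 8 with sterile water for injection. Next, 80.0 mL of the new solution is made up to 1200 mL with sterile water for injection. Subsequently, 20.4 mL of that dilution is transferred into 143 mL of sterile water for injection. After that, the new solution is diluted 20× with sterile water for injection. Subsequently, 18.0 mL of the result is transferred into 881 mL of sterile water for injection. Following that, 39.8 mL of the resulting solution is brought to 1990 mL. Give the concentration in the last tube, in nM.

4.46 nM

Overall dilution factor = 8 × 15 × 8.010 × 20 × 49.94 × 50 = 4.80 × 10⁷.
214 mM / 4.80 × 10⁷ = 4.46 × 10⁻⁶ mM = 4.46 nM.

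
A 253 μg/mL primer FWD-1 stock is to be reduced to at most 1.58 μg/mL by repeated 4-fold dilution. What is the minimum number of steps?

4

Need 4ⁿ ≥ 160, so n ≥ log(160)/log(4) = 3.66.
Minimum whole steps: n = 4.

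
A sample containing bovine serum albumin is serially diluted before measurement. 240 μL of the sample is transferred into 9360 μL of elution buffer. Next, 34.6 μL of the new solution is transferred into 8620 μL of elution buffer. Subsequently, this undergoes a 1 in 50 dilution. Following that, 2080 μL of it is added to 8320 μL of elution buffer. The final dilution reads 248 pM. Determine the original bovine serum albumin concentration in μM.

Overall dilution factor = 40 × 250.1 × 50 × 5 = 2.50 × 10⁶.
Original = 248 pM × 2.50 × 10⁶ = 6.20 × 10⁸ pM = 620 μM.

620 μM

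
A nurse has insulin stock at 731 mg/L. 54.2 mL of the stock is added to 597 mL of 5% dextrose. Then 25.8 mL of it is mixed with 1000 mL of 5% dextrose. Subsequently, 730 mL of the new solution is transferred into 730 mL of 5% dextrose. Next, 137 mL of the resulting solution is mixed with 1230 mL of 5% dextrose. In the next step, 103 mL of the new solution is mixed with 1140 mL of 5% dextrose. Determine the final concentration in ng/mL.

6.35 ng/mL

Overall dilution factor = 12.01 × 39.76 × 2 × 9.978 × 12.07 = 1.15 × 10⁵.
731 mg/L / 1.15 × 10⁵ = 6.35 × 10⁻³ mg/L = 6.35 ng/mL.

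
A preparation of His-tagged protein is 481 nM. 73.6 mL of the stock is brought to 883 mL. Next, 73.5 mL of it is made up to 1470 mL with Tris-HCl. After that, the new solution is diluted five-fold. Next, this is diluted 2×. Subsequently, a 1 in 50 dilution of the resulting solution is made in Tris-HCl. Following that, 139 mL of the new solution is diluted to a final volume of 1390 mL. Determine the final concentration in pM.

0.401 pM

Overall dilution factor = 12.00 × 20 × 5 × 2 × 50 × 10 = 1.20 × 10⁶.
481 nM / 1.20 × 10⁶ = 4.01 × 10⁻⁴ nM = 0.401 pM.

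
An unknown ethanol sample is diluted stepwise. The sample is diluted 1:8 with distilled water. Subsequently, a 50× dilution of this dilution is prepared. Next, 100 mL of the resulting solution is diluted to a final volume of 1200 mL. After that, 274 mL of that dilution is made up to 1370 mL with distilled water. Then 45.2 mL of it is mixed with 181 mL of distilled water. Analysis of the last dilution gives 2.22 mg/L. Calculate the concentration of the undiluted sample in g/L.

267 g/L

Overall dilution factor = 8 × 50 × 12 × 5 × 5.004 = 1.20 × 10⁵.
Original = 2.22 mg/L × 1.20 × 10⁵ = 2.67 × 10⁵ mg/L = 267 g/L.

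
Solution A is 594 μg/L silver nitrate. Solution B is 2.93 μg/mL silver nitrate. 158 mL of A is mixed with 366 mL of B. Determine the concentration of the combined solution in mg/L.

2.23 mg/L

C_B = 2.93 μg/mL = 2930 μg/L.
C_mix = (C_A·V_A + C_B·V_B)/(V_A + V_B) = (594×158 + 2930×366) / 524.0 = 2226 μg/L = 2.23 mg/L.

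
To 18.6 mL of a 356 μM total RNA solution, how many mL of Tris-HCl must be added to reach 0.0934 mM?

0.0934 mM = 93.4 μM.
V₂ = C₁V₁/C₂ = 356 × 18.6 / 93.4 = 70.9 mL.
Diluent to add = V₂ − V₁ = 70.9 − 18.6 = 52.3 mL.

52.3 mL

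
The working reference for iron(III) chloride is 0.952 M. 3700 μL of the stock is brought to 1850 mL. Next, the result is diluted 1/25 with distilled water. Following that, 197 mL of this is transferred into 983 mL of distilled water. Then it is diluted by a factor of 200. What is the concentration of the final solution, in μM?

Overall dilution factor = 500 × 25 × 5.990 × 200 = 1.50 × 10⁷.
0.952 M / 1.50 × 10⁷ = 6.36 × 10⁻⁸ M = 0.0636 μM.

0.0636 μM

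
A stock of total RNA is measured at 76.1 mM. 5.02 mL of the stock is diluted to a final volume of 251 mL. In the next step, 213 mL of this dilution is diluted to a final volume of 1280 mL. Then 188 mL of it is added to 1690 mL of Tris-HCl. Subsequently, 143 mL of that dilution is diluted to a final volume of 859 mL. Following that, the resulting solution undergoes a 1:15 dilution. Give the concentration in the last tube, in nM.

281 nM

Overall dilution factor = 50 × 6.009 × 9.989 × 6.007 × 15 = 2.70 × 10⁵.
76.1 mM / 2.70 × 10⁵ = 2.81 × 10⁻⁴ mM = 281 nM.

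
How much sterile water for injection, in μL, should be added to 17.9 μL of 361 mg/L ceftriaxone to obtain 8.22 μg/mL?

768 μL

8.22 μg/mL = 8.22 mg/L.
V₂ = C₁V₁/C₂ = 361 × 17.9 / 8.22 = 786 μL.
Diluent to add = V₂ − V₁ = 786 − 17.9 = 768 μL.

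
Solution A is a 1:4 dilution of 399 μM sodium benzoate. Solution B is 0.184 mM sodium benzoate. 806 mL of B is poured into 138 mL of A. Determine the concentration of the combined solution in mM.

0.172 mM

C_A = 399 μM / 4 = 99.8 μM.
C_B = 0.184 mM = 184 μM.
C_mix = (C_A·V_A + C_B·V_B)/(V_A + V_B) = (99.8×138 + 184×806) / 944.0 = 172 μM = 0.172 mM.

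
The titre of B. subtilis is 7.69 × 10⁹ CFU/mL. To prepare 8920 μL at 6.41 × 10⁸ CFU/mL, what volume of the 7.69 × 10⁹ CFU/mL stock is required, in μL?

744 μL

V₁ = C₂V₂/C₁ = 6.41 × 10⁸ × 8920 / 7.69 × 10⁹ = 744 μL.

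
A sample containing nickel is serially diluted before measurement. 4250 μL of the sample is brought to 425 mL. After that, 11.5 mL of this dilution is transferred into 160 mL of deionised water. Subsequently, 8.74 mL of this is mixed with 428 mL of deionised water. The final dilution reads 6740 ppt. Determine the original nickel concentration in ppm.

Overall dilution factor = 100 × 14.91 × 49.97 = 7.45 × 10⁴.
Original = 6740 ppt × 7.45 × 10⁴ = 5.02 × 10⁸ ppt = 502 ppm.

502 ppm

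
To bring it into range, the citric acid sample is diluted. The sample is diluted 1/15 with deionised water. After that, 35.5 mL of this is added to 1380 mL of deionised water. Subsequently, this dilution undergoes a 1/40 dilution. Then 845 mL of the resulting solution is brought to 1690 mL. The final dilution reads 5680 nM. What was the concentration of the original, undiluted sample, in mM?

Overall dilution factor = 15 × 39.87 × 40 × 2 = 4.78 × 10⁴.
Original = 5680 nM × 4.78 × 10⁴ = 2.72 × 10⁸ nM = 272 mM.

272 mM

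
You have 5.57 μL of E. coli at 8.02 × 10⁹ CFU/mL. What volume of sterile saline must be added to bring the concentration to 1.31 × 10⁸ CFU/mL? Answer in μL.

V₂ = C₁V₁/C₂ = 8.02 × 10⁹ × 5.57 / 1.31 × 10⁸ = 341 μL.
Diluent to add = V₂ − V₁ = 341 − 5.57 = 335 μL.

335 μL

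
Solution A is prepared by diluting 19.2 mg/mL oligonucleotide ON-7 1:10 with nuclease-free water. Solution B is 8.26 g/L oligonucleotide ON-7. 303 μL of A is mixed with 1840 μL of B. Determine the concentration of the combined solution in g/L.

C_A = 19.2 mg/mL / 10 = 1.92 mg/mL.
C_B = 8.26 g/L = 8.26 mg/mL.
C_mix = (C_A·V_A + C_B·V_B)/(V_A + V_B) = (1.92×303 + 8.26×1840) / 2143 = 7.36 mg/mL = 7.36 g/L.

7.36 g/L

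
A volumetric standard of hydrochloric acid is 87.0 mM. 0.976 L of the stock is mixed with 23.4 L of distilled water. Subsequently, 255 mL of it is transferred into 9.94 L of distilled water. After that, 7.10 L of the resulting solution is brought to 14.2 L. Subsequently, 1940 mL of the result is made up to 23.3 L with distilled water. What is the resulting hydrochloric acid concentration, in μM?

3.63 μM

Overall dilution factor = 24.98 × 39.98 × 2 × 12.01 = 2.40 × 10⁴.
87.0 mM / 2.40 × 10⁴ = 3.63 × 10⁻³ mM = 3.63 μM.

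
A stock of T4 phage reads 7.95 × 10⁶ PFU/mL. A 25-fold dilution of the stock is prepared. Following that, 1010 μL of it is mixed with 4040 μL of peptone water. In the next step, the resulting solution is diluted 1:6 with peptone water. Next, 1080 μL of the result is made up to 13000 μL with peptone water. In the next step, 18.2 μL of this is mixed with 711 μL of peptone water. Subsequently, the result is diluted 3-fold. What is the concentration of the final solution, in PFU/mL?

7.33 PFU/mL

Overall dilution factor = 25 × 5 × 6 × 12.04 × 40.07 × 3 = 1.09 × 10⁶.
7.95 × 10⁶ PFU/mL / 1.09 × 10⁶ = 7.33 PFU/mL.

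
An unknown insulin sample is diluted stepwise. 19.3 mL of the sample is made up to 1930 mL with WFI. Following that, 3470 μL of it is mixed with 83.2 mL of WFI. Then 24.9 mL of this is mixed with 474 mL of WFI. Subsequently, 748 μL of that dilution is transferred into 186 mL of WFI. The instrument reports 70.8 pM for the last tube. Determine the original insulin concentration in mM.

Overall dilution factor = 100 × 24.98 × 20.04 × 249.7 = 1.25 × 10⁷.
Original = 70.8 pM × 1.25 × 10⁷ = 8.85 × 10⁸ pM = 0.885 mM.

0.885 mM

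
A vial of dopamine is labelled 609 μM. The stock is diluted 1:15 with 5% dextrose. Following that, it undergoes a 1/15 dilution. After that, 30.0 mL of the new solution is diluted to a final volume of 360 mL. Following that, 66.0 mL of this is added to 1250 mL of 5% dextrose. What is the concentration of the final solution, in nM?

11.3 nM

Overall dilution factor = 15 × 15 × 12 × 19.94 = 5.38 × 10⁴.
609 μM / 5.38 × 10⁴ = 0.0113 μM = 11.3 nM.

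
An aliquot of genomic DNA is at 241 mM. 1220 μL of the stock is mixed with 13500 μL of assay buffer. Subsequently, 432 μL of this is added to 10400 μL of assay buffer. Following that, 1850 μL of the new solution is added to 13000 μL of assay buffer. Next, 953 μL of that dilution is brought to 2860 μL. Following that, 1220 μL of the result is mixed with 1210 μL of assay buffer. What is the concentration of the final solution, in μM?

Overall dilution factor = 12.07 × 25.07 × 8.027 × 3.001 × 1.992 = 1.45 × 10⁴.
241 mM / 1.45 × 10⁴ = 0.0166 mM = 16.6 μM.

16.6 μM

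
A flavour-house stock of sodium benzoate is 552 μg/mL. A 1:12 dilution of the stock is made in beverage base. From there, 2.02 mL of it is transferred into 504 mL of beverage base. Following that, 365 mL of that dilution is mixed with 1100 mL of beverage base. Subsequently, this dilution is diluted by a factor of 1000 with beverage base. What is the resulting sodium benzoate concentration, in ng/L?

45.8 ng/L

Overall dilution factor = 12 × 250.5 × 4.014 × 1000 = 1.21 × 10⁷.
552 μg/mL / 1.21 × 10⁷ = 4.58 × 10⁻⁵ μg/mL = 45.8 ng/L.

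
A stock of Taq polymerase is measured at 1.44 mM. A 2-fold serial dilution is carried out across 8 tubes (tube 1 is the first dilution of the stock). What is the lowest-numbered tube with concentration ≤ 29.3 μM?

tube 6

Tube n has concentration 1.44 mM / 2ⁿ.
Need 2ⁿ ≥ 1.44 mM / 29.3 μM = 49.1, so n ≥ 5.62.
First such tube: n = 6.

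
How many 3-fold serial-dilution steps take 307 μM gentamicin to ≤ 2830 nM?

5

Need 3ⁿ ≥ 108, so n ≥ log(108)/log(3) = 4.27.
Minimum whole steps: n = 5.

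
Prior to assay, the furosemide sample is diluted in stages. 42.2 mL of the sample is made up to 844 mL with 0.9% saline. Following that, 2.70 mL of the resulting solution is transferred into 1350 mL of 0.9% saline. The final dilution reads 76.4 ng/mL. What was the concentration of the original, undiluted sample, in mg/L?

Overall dilution factor = 20 × 501 = 1.00 × 10⁴.
Original = 76.4 ng/mL × 1.00 × 10⁴ = 7.66 × 10⁵ ng/mL = 766 mg/L.

766 mg/L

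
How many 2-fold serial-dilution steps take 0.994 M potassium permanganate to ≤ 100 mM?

4

Need 2ⁿ ≥ 9.94, so n ≥ log(9.94)/log(2) = 3.31.
Minimum whole steps: n = 4.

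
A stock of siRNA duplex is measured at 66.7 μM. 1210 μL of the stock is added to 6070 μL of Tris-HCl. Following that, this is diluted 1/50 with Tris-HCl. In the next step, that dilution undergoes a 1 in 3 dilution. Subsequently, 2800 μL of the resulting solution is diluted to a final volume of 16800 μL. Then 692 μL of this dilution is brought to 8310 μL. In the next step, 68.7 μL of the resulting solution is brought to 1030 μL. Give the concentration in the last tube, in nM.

Overall dilution factor = 6.017 × 50 × 3 × 6 × 12.01 × 14.99 = 9.75 × 10⁵.
66.7 μM / 9.75 × 10⁵ = 6.84 × 10⁻⁵ μM = 0.0684 nM.

0.0684 nM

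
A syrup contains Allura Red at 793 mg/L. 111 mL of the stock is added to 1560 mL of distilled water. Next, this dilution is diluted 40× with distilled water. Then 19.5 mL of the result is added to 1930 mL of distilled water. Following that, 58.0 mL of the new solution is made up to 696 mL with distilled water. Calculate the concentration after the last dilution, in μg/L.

Overall dilution factor = 15.05 × 40 × 99.97 × 12 = 7.22 × 10⁵.
793 mg/L / 7.22 × 10⁵ = 1.10 × 10⁻³ mg/L = 1.10 μg/L.

1.10 μg/L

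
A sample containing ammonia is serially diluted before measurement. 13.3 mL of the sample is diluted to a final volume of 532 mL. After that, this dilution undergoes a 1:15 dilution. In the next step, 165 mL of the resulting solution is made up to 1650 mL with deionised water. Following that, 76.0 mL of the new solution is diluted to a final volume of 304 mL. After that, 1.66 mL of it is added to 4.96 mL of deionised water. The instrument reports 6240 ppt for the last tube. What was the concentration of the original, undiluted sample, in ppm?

597 ppm

Overall dilution factor = 40 × 15 × 10 × 4 × 3.988 = 9.57 × 10⁴.
Original = 6240 ppt × 9.57 × 10⁴ = 5.97 × 10⁸ ppt = 597 ppm.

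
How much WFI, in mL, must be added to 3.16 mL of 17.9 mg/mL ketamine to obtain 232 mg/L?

232 mg/L = 0.232 mg/mL.
V₂ = C₁V₁/C₂ = 17.9 × 3.16 / 0.232 = 244 mL.
Diluent to add = V₂ − V₁ = 244 − 3.16 = 241 mL.

241 mL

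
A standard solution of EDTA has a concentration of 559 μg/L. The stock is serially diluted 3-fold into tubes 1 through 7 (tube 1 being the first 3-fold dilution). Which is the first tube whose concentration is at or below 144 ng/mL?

tube 2

Tube n has concentration 559 μg/L / 3ⁿ.
Need 3ⁿ ≥ 559 μg/L / 144 ng/mL = 3.88, so n ≥ 1.23.
First such tube: n = 2.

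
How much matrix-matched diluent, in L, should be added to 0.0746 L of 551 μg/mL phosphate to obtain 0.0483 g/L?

0.776 L

0.0483 g/L = 48.3 μg/mL.
V₂ = C₁V₁/C₂ = 551 × 0.0746 / 48.3 = 0.851 L.
Diluent to add = V₂ − V₁ = 0.851 − 0.0746 = 0.776 L.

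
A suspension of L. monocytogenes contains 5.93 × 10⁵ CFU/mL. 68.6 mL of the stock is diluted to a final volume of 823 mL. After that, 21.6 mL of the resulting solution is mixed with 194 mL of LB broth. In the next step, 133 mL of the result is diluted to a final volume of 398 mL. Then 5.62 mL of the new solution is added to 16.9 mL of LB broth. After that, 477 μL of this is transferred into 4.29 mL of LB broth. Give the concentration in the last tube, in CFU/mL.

Overall dilution factor = 12.00 × 9.981 × 2.992 × 4.007 × 9.994 = 1.44 × 10⁴.
5.93 × 10⁵ CFU/mL / 1.44 × 10⁴ = 41.3 CFU/mL.

41.3 CFU/mL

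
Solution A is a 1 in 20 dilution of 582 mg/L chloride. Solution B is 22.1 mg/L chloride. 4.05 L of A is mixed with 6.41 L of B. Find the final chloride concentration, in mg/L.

24.8 mg/L

C_A = 582 mg/L / 20 = 29.1 mg/L.
C_mix = (C_A·V_A + C_B·V_B)/(V_A + V_B) = (29.1×4.05 + 22.1×6.41) / 10.46 = 24.8 mg/L.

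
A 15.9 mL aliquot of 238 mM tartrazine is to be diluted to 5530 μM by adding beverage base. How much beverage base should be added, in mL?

668 mL

5530 μM = 5.53 mM.
V₂ = C₁V₁/C₂ = 238 × 15.9 / 5.53 = 684 mL.
Diluent to add = V₂ − V₁ = 684 − 15.9 = 668 mL.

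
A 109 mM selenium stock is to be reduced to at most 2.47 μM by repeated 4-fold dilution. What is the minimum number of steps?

Need 4ⁿ ≥ 4.41 × 10⁴, so n ≥ log(4.41 × 10⁴)/log(4) = 7.71.
Minimum whole steps: n = 8.

8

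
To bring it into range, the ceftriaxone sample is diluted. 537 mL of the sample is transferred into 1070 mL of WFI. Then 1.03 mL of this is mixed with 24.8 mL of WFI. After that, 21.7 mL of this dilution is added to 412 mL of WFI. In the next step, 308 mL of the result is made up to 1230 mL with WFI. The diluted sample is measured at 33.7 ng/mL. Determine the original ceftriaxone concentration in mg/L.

Overall dilution factor = 2.993 × 25.08 × 19.99 × 3.994 = 5990.
Original = 33.7 ng/mL × 5990 = 2.02 × 10⁵ ng/mL = 202 mg/L.

202 mg/L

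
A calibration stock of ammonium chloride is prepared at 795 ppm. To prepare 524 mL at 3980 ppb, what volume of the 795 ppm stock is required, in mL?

2.62 mL

3980 ppb = 3.98 ppm.
V₁ = C₂V₂/C₁ = 3.98 × 524 / 795 = 2.62 mL.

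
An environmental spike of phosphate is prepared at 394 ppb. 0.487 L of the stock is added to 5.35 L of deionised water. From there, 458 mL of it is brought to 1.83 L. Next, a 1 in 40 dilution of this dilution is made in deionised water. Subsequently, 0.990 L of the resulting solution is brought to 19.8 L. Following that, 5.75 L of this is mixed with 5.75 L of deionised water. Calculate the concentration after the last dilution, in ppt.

Overall dilution factor = 11.99 × 3.996 × 40 × 20 × 2 = 7.66 × 10⁴.
394 ppb / 7.66 × 10⁴ = 5.14 × 10⁻³ ppb = 5.14 ppt.

5.14 ppt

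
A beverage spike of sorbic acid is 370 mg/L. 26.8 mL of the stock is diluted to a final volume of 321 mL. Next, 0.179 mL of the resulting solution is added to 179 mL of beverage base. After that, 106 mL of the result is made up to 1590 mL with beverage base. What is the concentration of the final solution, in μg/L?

2.06 μg/L

Overall dilution factor = 11.98 × 1001 × 15 = 1.80 × 10⁵.
370 mg/L / 1.80 × 10⁵ = 2.06 × 10⁻³ mg/L = 2.06 μg/L.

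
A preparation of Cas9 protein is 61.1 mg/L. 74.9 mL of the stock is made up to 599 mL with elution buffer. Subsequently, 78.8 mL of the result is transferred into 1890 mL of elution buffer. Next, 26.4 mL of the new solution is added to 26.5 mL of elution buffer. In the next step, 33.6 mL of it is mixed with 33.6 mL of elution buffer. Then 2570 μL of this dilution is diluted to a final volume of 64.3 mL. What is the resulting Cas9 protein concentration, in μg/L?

Overall dilution factor = 7.997 × 24.98 × 2.004 × 2 × 25.02 = 2.00 × 10⁴.
61.1 mg/L / 2.00 × 10⁴ = 3.05 × 10⁻³ mg/L = 3.05 μg/L.

3.05 μg/L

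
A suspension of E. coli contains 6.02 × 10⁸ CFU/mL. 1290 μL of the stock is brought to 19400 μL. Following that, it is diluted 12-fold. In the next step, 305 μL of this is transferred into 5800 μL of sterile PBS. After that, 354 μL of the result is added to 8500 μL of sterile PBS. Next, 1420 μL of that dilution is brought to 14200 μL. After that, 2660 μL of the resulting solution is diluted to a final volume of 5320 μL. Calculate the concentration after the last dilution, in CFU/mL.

333 CFU/mL

Overall dilution factor = 15.04 × 12 × 20.02 × 25.01 × 10 × 2 = 1.81 × 10⁶.
6.02 × 10⁸ CFU/mL / 1.81 × 10⁶ = 333 CFU/mL.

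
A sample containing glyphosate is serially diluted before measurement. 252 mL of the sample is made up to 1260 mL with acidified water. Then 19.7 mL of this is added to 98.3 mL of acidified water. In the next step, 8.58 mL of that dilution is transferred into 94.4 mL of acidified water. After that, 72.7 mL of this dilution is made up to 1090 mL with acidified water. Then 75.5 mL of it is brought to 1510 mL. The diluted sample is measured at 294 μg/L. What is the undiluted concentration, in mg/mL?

Overall dilution factor = 5 × 5.990 × 12.00 × 14.99 × 20 = 1.08 × 10⁵.
Original = 294 μg/L × 1.08 × 10⁵ = 3.17 × 10⁷ μg/L = 31.7 mg/mL.

31.7 mg/mL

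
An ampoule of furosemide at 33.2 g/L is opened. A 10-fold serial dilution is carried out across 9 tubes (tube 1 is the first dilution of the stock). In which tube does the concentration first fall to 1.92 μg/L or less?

tube 8

Tube n has concentration 33.2 g/L / 10ⁿ.
Need 10ⁿ ≥ 33.2 g/L / 1.92 μg/L = 1.73 × 10⁷, so n ≥ 7.24.
First such tube: n = 8.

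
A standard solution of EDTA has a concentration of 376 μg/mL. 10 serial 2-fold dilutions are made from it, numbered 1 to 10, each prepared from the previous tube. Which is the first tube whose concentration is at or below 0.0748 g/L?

Tube n has concentration 376 μg/mL / 2ⁿ.
Need 2ⁿ ≥ 376 μg/mL / 0.0748 g/L = 5.03, so n ≥ 2.33.
First such tube: n = 3.

tube 3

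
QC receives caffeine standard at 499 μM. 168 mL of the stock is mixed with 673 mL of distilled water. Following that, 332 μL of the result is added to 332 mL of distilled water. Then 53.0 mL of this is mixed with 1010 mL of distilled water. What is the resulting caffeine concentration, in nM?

Overall dilution factor = 5.006 × 1001 × 20.06 = 1.01 × 10⁵.
499 μM / 1.01 × 10⁵ = 4.97 × 10⁻³ μM = 4.97 nM.

4.97 nM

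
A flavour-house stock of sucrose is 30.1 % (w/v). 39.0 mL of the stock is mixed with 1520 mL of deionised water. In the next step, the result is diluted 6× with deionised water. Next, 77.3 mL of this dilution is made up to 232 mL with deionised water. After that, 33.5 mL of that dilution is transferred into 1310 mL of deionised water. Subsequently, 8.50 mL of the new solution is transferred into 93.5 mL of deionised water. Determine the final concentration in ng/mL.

869 ng/mL

Overall dilution factor = 39.97 × 6 × 3.001 × 40.10 × 12 = 3.46 × 10⁵.
30.1 % (w/v) / 3.46 × 10⁵ = 8.69 × 10⁻⁵ % (w/v) = 869 ng/mL.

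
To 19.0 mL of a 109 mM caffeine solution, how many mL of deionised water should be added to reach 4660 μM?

4660 μM = 4.66 mM.
V₂ = C₁V₁/C₂ = 109 × 19.0 / 4.66 = 444 mL.
Diluent to add = V₂ − V₁ = 444 − 19.0 = 425 mL.

425 mL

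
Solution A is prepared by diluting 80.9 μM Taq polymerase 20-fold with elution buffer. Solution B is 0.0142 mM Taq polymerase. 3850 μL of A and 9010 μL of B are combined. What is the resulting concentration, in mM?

C_A = 80.9 μM / 20 = 4.05 μM.
C_B = 0.0142 mM = 14.2 μM.
C_mix = (C_A·V_A + C_B·V_B)/(V_A + V_B) = (4.05×3850 + 14.2×9010) / 12860 = 11.2 μM = 0.0112 mM.

0.0112 mM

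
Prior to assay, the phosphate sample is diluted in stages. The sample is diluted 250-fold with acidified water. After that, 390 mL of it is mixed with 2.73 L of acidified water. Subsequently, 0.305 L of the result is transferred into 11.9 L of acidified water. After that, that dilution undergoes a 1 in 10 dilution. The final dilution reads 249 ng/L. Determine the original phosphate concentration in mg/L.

Overall dilution factor = 250 × 8 × 40.02 × 10 = 8.00 × 10⁵.
Original = 249 ng/L × 8.00 × 10⁵ = 1.99 × 10⁸ ng/L = 199 mg/L.

199 mg/L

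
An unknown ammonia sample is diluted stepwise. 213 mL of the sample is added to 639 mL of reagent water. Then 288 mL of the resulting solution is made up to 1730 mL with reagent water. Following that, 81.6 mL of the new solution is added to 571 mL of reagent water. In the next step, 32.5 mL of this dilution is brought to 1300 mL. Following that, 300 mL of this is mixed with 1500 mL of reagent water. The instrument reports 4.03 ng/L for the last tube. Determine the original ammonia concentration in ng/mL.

Overall dilution factor = 4 × 6.007 × 7.998 × 40 × 6 = 4.61 × 10⁴.
Original = 4.03 ng/L × 4.61 × 10⁴ = 1.86 × 10⁵ ng/L = 186 ng/mL.

186 ng/mL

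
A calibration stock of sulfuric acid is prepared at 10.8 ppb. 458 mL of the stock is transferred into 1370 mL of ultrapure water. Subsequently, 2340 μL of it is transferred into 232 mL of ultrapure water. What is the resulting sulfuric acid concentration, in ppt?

27.0 ppt

Overall dilution factor = 3.991 × 100.1 = 400.
10.8 ppb / 400 = 0.0270 ppb = 27.0 ppt.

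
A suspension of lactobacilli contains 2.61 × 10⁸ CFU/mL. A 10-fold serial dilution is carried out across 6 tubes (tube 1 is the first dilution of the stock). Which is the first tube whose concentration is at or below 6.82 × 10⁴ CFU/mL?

tube 4

Tube n has concentration 2.61 × 10⁸ CFU/mL / 10ⁿ.
Need 10ⁿ ≥ 2.61 × 10⁸ CFU/mL / 6.82 × 10⁴ CFU/mL = 3827, so n ≥ 3.58.
First such tube: n = 4.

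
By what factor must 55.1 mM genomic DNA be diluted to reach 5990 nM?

Factor = C₀/C_target = 55.1 mM / 5990 nM = 9200.

9200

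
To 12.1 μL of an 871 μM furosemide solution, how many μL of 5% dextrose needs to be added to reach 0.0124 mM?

0.0124 mM = 12.4 μM.
V₂ = C₁V₁/C₂ = 871 × 12.1 / 12.4 = 850 μL.
Diluent to add = V₂ − V₁ = 850 − 12.1 = 838 μL.

838 μL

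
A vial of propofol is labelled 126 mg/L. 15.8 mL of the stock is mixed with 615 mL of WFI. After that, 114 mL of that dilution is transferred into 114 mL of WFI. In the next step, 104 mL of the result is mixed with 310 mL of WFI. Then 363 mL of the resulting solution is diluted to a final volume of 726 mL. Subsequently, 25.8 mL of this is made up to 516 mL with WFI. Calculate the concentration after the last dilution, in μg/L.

9.91 μg/L

Overall dilution factor = 39.92 × 2 × 3.981 × 2 × 20 = 1.27 × 10⁴.
126 mg/L / 1.27 × 10⁴ = 9.91 × 10⁻³ mg/L = 9.91 μg/L.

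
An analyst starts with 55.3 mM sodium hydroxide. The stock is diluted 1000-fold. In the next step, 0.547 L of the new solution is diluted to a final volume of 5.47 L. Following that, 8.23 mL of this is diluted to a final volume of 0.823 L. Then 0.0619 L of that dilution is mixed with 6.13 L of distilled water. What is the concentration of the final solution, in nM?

Overall dilution factor = 1000 × 10 × 100 × 100.0 = 1.00 × 10⁸.
55.3 mM / 1.00 × 10⁸ = 5.53 × 10⁻⁷ mM = 0.553 nM.

0.553 nM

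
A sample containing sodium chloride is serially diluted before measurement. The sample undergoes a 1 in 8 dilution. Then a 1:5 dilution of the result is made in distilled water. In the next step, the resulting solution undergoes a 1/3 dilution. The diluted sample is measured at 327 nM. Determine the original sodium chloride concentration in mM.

Overall dilution factor = 8 × 5 × 3 = 120.
Original = 327 nM × 120 = 3.92 × 10⁴ nM = 0.0392 mM.

0.0392 mM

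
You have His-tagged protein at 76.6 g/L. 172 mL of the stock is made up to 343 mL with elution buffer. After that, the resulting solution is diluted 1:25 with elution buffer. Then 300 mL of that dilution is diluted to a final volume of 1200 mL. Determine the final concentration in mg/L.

Overall dilution factor = 1.994 × 25 × 4 = 199.
76.6 g/L / 199 = 0.384 g/L = 384 mg/L.

384 mg/L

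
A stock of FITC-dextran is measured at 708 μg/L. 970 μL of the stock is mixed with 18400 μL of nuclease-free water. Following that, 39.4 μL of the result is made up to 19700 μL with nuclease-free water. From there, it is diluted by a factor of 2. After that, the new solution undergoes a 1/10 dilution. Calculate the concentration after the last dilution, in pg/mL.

3.55 pg/mL

Overall dilution factor = 19.97 × 500 × 2 × 10 = 2.00 × 10⁵.
708 μg/L / 2.00 × 10⁵ = 3.55 × 10⁻³ μg/L = 3.55 pg/mL.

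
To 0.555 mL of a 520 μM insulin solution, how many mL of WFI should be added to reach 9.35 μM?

V₂ = C₁V₁/C₂ = 520 × 0.555 / 9.35 = 30.9 mL.
Diluent to add = V₂ − V₁ = 30.9 − 0.555 = 30.3 mL.

30.3 mL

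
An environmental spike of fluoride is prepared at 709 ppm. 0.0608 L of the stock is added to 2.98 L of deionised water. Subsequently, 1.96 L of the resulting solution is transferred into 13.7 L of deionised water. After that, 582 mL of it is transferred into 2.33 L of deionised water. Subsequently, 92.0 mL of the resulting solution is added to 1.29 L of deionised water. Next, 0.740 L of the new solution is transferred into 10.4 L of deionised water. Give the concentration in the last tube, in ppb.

Overall dilution factor = 50.01 × 7.990 × 5.003 × 15.02 × 15.05 = 4.52 × 10⁵.
709 ppm / 4.52 × 10⁵ = 1.57 × 10⁻³ ppm = 1.57 ppb.

1.57 ppb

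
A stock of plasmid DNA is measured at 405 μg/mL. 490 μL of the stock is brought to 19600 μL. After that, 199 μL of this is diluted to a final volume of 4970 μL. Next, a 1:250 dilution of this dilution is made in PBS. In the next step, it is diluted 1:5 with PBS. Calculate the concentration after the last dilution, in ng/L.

324 ng/L

Overall dilution factor = 40 × 24.97 × 250 × 5 = 1.25 × 10⁶.
405 μg/mL / 1.25 × 10⁶ = 3.24 × 10⁻⁴ μg/mL = 324 ng/L.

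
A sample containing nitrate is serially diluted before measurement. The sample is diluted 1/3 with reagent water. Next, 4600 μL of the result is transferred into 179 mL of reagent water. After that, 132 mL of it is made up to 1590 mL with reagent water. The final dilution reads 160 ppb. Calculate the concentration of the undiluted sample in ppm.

Overall dilution factor = 3 × 39.91 × 12.05 = 1442.
Original = 160 ppb × 1442 = 2.31 × 10⁵ ppb = 231 ppm.

231 ppm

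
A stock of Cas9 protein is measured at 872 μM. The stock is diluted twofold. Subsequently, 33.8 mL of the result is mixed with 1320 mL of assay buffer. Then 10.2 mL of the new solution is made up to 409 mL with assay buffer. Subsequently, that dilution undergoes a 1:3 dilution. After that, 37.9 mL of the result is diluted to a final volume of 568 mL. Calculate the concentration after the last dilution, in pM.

Overall dilution factor = 2 × 40.05 × 40.10 × 3 × 14.99 = 1.44 × 10⁵.
872 μM / 1.44 × 10⁵ = 6.04 × 10⁻³ μM = 6040 pM.

6040 pM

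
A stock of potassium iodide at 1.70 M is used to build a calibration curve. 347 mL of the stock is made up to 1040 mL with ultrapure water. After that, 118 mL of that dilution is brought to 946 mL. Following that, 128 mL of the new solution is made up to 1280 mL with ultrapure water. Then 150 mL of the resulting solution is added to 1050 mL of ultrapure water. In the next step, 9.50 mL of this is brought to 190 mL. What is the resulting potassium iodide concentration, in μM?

Overall dilution factor = 2.997 × 8.017 × 10 × 8 × 20 = 3.84 × 10⁴.
1.70 M / 3.84 × 10⁴ = 4.42 × 10⁻⁵ M = 44.2 μM.

44.2 μM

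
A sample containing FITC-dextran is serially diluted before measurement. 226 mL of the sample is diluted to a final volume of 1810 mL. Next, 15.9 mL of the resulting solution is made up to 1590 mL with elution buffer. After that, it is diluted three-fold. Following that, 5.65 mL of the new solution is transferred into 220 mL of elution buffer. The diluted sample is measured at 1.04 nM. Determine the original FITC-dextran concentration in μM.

Overall dilution factor = 8.009 × 100 × 3 × 39.94 = 9.60 × 10⁴.
Original = 1.04 nM × 9.60 × 10⁴ = 9.98 × 10⁴ nM = 99.8 μM.

99.8 μM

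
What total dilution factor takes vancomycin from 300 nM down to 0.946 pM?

3.17 × 10⁵

Factor = C₀/C_target = 300 nM / 0.946 pM = 3.17 × 10⁵.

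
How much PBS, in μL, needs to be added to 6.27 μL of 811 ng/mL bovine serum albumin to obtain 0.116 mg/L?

37.6 μL

0.116 mg/L = 116 ng/mL.
V₂ = C₁V₁/C₂ = 811 × 6.27 / 116 = 43.8 μL.
Diluent to add = V₂ − V₁ = 43.8 − 6.27 = 37.6 μL.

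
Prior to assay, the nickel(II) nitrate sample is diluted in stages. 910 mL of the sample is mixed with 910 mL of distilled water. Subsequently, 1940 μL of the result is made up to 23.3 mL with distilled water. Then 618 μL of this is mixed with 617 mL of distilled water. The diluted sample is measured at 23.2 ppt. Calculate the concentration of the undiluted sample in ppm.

Overall dilution factor = 2 × 12.01 × 999.4 = 2.40 × 10⁴.
Original = 23.2 ppt × 2.40 × 10⁴ = 5.57 × 10⁵ ppt = 0.557 ppm.

0.557 ppm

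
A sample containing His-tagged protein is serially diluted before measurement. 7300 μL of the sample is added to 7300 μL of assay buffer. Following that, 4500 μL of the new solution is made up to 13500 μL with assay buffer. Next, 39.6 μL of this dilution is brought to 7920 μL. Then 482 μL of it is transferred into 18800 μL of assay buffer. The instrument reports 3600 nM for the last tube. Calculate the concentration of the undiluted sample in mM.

Overall dilution factor = 2 × 3 × 200 × 40.00 = 4.80 × 10⁴.
Original = 3600 nM × 4.80 × 10⁴ = 1.73 × 10⁸ nM = 173 mM.

173 mM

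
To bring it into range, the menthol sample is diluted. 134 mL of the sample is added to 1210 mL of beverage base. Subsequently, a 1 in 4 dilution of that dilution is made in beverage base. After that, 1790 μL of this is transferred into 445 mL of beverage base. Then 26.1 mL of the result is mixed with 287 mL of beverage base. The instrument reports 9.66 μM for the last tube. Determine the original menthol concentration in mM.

Overall dilution factor = 10.03 × 4 × 249.6 × 12.00 = 1.20 × 10⁵.
Original = 9.66 μM × 1.20 × 10⁵ = 1.16 × 10⁶ μM = 1160 mM.

1160 mM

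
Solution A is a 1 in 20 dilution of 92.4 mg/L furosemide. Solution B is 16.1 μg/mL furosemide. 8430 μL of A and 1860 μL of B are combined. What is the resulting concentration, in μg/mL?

C_A = 92.4 mg/L / 20 = 4.62 mg/L.
C_B = 16.1 μg/mL = 16.1 mg/L.
C_mix = (C_A·V_A + C_B·V_B)/(V_A + V_B) = (4.62×8430 + 16.1×1860) / 10290 = 6.70 mg/L = 6.70 μg/mL.

6.70 μg/mL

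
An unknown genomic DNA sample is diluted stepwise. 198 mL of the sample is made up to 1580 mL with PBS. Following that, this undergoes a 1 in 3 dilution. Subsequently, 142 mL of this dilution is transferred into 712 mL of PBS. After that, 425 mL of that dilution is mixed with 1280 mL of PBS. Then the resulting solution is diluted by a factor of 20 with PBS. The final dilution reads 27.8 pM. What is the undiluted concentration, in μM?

0.321 μM

Overall dilution factor = 7.980 × 3 × 6.014 × 4.012 × 20 = 1.16 × 10⁴.
Original = 27.8 pM × 1.16 × 10⁴ = 3.21 × 10⁵ pM = 0.321 μM.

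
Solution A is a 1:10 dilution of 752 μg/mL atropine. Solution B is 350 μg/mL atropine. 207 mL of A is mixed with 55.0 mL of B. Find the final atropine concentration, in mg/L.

C_A = 752 μg/mL / 10 = 75.2 μg/mL.
C_mix = (C_A·V_A + C_B·V_B)/(V_A + V_B) = (75.2×207 + 350×55.0) / 262.0 = 133 μg/mL = 133 mg/L.

133 mg/L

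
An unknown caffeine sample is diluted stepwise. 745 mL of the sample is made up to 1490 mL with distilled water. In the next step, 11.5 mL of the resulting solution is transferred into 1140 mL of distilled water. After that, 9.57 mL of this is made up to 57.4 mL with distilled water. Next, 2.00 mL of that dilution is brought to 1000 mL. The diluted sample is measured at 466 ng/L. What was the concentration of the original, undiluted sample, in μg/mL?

280 μg/mL

Overall dilution factor = 2 × 100.1 × 5.998 × 500 = 6.01 × 10⁵.
Original = 466 ng/L × 6.01 × 10⁵ = 2.80 × 10⁸ ng/L = 280 μg/mL.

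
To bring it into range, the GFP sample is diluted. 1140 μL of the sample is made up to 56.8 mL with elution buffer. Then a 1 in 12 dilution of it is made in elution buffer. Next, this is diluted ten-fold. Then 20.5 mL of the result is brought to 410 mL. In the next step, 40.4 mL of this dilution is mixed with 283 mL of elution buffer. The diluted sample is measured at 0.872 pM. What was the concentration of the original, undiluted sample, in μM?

0.835 μM

Overall dilution factor = 49.82 × 12 × 10 × 20 × 8.005 = 9.57 × 10⁵.
Original = 0.872 pM × 9.57 × 10⁵ = 8.35 × 10⁵ pM = 0.835 μM.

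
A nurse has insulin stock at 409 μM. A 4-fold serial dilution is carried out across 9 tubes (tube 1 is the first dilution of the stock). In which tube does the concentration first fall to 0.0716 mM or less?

tube 2

Tube n has concentration 409 μM / 4ⁿ.
Need 4ⁿ ≥ 409 μM / 0.0716 mM = 5.71, so n ≥ 1.26.
First such tube: n = 2.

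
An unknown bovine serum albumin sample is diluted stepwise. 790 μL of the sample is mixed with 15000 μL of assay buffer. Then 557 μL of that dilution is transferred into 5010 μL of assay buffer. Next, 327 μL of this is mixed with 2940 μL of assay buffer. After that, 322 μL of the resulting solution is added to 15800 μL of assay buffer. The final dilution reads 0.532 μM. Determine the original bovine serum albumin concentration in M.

Overall dilution factor = 19.99 × 9.995 × 9.991 × 50.07 = 9.99 × 10⁴.
Original = 0.532 μM × 9.99 × 10⁴ = 5.32 × 10⁴ μM = 0.0532 M.

0.0532 M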